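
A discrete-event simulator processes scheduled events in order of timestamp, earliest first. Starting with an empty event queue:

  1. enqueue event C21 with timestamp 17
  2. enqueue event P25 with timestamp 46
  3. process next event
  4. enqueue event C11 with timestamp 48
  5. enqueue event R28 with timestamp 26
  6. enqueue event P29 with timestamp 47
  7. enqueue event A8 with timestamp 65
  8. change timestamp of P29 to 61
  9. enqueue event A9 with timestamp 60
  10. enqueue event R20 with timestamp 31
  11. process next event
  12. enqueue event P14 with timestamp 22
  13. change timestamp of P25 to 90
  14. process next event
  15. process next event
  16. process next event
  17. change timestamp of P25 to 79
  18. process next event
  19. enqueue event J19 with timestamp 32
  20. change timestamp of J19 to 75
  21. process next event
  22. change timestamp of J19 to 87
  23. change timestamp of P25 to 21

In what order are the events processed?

add C21 (timestamp 17) → {C21:17}
add P25 (timestamp 46) → {C21:17, P25:46}
process next event → C21; now {P25:46}
add C11 (timestamp 48) → {P25:46, C11:48}
add R28 (timestamp 26) → {R28:26, P25:46, C11:48}
add P29 (timestamp 47) → {R28:26, P25:46, P29:47, C11:48}
add A8 (timestamp 65) → {R28:26, P25:46, P29:47, C11:48, A8:65}
update P29 to timestamp 61 → {R28:26, P25:46, C11:48, P29:61, A8:65}
add A9 (timestamp 60) → {R28:26, P25:46, C11:48, A9:60, P29:61, A8:65}
add R20 (timestamp 31) → {R28:26, R20:31, P25:46, C11:48, A9:60, P29:61, A8:65}
process next event → R28; now {R20:31, P25:46, C11:48, A9:60, P29:61, A8:65}
add P14 (timestamp 22) → {P14:22, R20:31, P25:46, C11:48, A9:60, P29:61, A8:65}
update P25 to timestamp 90 → {P14:22, R20:31, C11:48, A9:60, P29:61, A8:65, P25:90}
process next event → P14; now {R20:31, C11:48, A9:60, P29:61, A8:65, P25:90}
process next event → R20; now {C11:48, A9:60, P29:61, A8:65, P25:90}
process next event → C11; now {A9:60, P29:61, A8:65, P25:90}
update P25 to timestamp 79 → {A9:60, P29:61, A8:65, P25:79}
process next event → A9; now {P29:61, A8:65, P25:79}
add J19 (timestamp 32) → {J19:32, P29:61, A8:65, P25:79}
update J19 to timestamp 75 → {P29:61, A8:65, J19:75, P25:79}
process next event → P29; now {A8:65, J19:75, P25:79}
update J19 to timestamp 87 → {A8:65, P25:79, J19:87}
update P25 to timestamp 21 → {P25:21, A8:65, J19:87}

C21, R28, P14, R20, C11, A9, P29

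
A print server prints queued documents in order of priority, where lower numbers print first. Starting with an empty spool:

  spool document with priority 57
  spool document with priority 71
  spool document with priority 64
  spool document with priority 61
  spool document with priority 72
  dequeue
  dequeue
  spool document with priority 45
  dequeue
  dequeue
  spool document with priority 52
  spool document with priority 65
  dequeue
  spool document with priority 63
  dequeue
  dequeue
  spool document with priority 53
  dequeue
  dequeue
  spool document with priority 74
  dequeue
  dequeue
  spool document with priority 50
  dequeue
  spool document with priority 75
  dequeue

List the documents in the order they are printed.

57 → 61 → 45 → 64 → 52 → 63 → 65 → 53 → 71 → 72 → 74 → 50 → 75

insert 57 → {57}
insert 71 → {57, 71}
insert 64 → {57, 64, 71}
insert 61 → {57, 61, 64, 71}
insert 72 → {57, 61, 64, 71, 72}
dequeue → 57; now {61, 64, 71, 72}
dequeue → 61; now {64, 71, 72}
insert 45 → {45, 64, 71, 72}
dequeue → 45; now {64, 71, 72}
dequeue → 64; now {71, 72}
insert 52 → {52, 71, 72}
insert 65 → {52, 65, 71, 72}
dequeue → 52; now {65, 71, 72}
insert 63 → {63, 65, 71, 72}
dequeue → 63; now {65, 71, 72}
dequeue → 65; now {71, 72}
insert 53 → {53, 71, 72}
dequeue → 53; now {71, 72}
dequeue → 71; now {72}
insert 74 → {72, 74}
dequeue → 72; now {74}
dequeue → 74; now {}
insert 50 → {50}
dequeue → 50; now {}
insert 75 → {75}
dequeue → 75; now {}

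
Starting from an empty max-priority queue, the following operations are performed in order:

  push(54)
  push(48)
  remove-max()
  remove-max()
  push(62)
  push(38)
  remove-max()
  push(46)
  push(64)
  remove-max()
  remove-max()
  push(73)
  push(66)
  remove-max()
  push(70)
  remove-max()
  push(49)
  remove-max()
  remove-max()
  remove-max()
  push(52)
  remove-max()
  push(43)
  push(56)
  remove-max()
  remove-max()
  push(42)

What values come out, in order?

54 → 48 → 62 → 64 → 46 → 73 → 70 → 66 → 49 → 38 → 52 → 56 → 43

insert 54 → {54}
insert 48 → {54, 48}
remove-max → 54; now {48}
remove-max → 48; now {}
insert 62 → {62}
insert 38 → {62, 38}
remove-max → 62; now {38}
insert 46 → {46, 38}
insert 64 → {64, 46, 38}
remove-max → 64; now {46, 38}
remove-max → 46; now {38}
insert 73 → {73, 38}
insert 66 → {73, 66, 38}
remove-max → 73; now {66, 38}
insert 70 → {70, 66, 38}
remove-max → 70; now {66, 38}
insert 49 → {66, 49, 38}
remove-max → 66; now {49, 38}
remove-max → 49; now {38}
remove-max → 38; now {}
insert 52 → {52}
remove-max → 52; now {}
insert 43 → {43}
insert 56 → {56, 43}
remove-max → 56; now {43}
remove-max → 43; now {}
insert 42 → {42}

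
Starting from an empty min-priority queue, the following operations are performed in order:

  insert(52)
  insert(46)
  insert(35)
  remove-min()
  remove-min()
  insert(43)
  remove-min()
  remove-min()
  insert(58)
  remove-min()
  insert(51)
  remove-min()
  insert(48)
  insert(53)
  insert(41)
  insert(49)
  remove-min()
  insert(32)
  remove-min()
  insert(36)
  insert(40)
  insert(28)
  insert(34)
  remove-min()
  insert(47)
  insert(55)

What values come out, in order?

35 → 46 → 43 → 52 → 58 → 51 → 41 → 32 → 28

insert 52 → {52}
insert 46 → {46, 52}
insert 35 → {35, 46, 52}
remove-min → 35; now {46, 52}
remove-min → 46; now {52}
insert 43 → {43, 52}
remove-min → 43; now {52}
remove-min → 52; now {}
insert 58 → {58}
remove-min → 58; now {}
insert 51 → {51}
remove-min → 51; now {}
insert 48 → {48}
insert 53 → {48, 53}
insert 41 → {41, 48, 53}
insert 49 → {41, 48, 49, 53}
remove-min → 41; now {48, 49, 53}
insert 32 → {32, 48, 49, 53}
remove-min → 32; now {48, 49, 53}
insert 36 → {36, 48, 49, 53}
insert 40 → {36, 40, 48, 49, 53}
insert 28 → {28, 36, 40, 48, 49, 53}
insert 34 → {28, 34, 36, 40, 48, 49, 53}
remove-min → 28; now {34, 36, 40, 48, 49, 53}
insert 47 → {34, 36, 40, 47, 48, 49, 53}
insert 55 → {34, 36, 40, 47, 48, 49, 53, 55}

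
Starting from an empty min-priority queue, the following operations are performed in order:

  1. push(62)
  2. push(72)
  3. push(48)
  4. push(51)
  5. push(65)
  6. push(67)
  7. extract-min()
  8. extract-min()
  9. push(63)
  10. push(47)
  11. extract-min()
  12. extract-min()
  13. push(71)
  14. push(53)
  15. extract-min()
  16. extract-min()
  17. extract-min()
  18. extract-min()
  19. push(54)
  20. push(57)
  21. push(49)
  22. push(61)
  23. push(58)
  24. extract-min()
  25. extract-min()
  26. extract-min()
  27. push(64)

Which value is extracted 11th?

57

insert 62 → {62}
insert 72 → {62, 72}
insert 48 → {48, 62, 72}
insert 51 → {48, 51, 62, 72}
insert 65 → {48, 51, 62, 65, 72}
insert 67 → {48, 51, 62, 65, 67, 72}
extract-min → 48; now {51, 62, 65, 67, 72}
extract-min → 51; now {62, 65, 67, 72}
insert 63 → {62, 63, 65, 67, 72}
insert 47 → {47, 62, 63, 65, 67, 72}
extract-min → 47; now {62, 63, 65, 67, 72}
extract-min → 62; now {63, 65, 67, 72}
insert 71 → {63, 65, 67, 71, 72}
insert 53 → {53, 63, 65, 67, 71, 72}
extract-min → 53; now {63, 65, 67, 71, 72}
extract-min → 63; now {65, 67, 71, 72}
extract-min → 65; now {67, 71, 72}
extract-min → 67; now {71, 72}
insert 54 → {54, 71, 72}
insert 57 → {54, 57, 71, 72}
insert 49 → {49, 54, 57, 71, 72}
insert 61 → {49, 54, 57, 61, 71, 72}
insert 58 → {49, 54, 57, 58, 61, 71, 72}
extract-min → 49; now {54, 57, 58, 61, 71, 72}
extract-min → 54; now {57, 58, 61, 71, 72}
extract-min → 57; now {58, 61, 71, 72}
insert 64 → {58, 61, 64, 71, 72}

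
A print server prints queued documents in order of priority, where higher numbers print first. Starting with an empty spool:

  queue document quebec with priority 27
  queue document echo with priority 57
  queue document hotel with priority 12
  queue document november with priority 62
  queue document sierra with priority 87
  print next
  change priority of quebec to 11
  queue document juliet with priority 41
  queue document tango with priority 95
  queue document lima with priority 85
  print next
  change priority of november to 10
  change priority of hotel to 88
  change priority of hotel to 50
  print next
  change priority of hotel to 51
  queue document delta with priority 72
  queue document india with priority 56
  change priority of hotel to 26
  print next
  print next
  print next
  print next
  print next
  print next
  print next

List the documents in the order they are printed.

[sierra, tango, lima, delta, echo, india, juliet, hotel, quebec, november]

add quebec (priority 27) → {quebec:27}
add echo (priority 57) → {echo:57, quebec:27}
add hotel (priority 12) → {echo:57, quebec:27, hotel:12}
add november (priority 62) → {november:62, echo:57, quebec:27, hotel:12}
add sierra (priority 87) → {sierra:87, november:62, echo:57, quebec:27, hotel:12}
print next → sierra; now {november:62, echo:57, quebec:27, hotel:12}
update quebec to priority 11 → {november:62, echo:57, hotel:12, quebec:11}
add juliet (priority 41) → {november:62, echo:57, juliet:41, hotel:12, quebec:11}
add tango (priority 95) → {tango:95, november:62, echo:57, juliet:41, hotel:12, quebec:11}
add lima (priority 85) → {tango:95, lima:85, november:62, echo:57, juliet:41, hotel:12, quebec:11}
print next → tango; now {lima:85, november:62, echo:57, juliet:41, hotel:12, quebec:11}
update november to priority 10 → {lima:85, echo:57, juliet:41, hotel:12, quebec:11, november:10}
update hotel to priority 88 → {hotel:88, lima:85, echo:57, juliet:41, quebec:11, november:10}
update hotel to priority 50 → {lima:85, echo:57, hotel:50, juliet:41, quebec:11, november:10}
print next → lima; now {echo:57, hotel:50, juliet:41, quebec:11, november:10}
update hotel to priority 51 → {echo:57, hotel:51, juliet:41, quebec:11, november:10}
add delta (priority 72) → {delta:72, echo:57, hotel:51, juliet:41, quebec:11, november:10}
add india (priority 56) → {delta:72, echo:57, india:56, hotel:51, juliet:41, quebec:11, november:10}
update hotel to priority 26 → {delta:72, echo:57, india:56, juliet:41, hotel:26, quebec:11, november:10}
print next → delta; now {echo:57, india:56, juliet:41, hotel:26, quebec:11, november:10}
print next → echo; now {india:56, juliet:41, hotel:26, quebec:11, november:10}
print next → india; now {juliet:41, hotel:26, quebec:11, november:10}
print next → juliet; now {hotel:26, quebec:11, november:10}
print next → hotel; now {quebec:11, november:10}
print next → quebec; now {november:10}
print next → november; now {}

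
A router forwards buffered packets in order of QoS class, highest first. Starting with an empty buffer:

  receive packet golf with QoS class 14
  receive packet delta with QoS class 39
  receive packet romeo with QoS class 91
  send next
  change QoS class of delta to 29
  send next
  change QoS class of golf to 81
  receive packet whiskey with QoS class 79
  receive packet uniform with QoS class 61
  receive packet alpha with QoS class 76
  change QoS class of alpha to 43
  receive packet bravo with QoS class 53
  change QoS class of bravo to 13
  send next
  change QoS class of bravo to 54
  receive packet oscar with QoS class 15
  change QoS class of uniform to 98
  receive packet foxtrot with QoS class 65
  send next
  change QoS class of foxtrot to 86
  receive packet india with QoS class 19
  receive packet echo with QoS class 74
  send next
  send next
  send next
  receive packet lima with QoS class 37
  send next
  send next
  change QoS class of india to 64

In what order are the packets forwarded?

add golf (QoS class 14) → {golf:14}
add delta (QoS class 39) → {delta:39, golf:14}
add romeo (QoS class 91) → {romeo:91, delta:39, golf:14}
send next → romeo; now {delta:39, golf:14}
update delta to QoS class 29 → {delta:29, golf:14}
send next → delta; now {golf:14}
update golf to QoS class 81 → {golf:81}
add whiskey (QoS class 79) → {golf:81, whiskey:79}
add uniform (QoS class 61) → {golf:81, whiskey:79, uniform:61}
add alpha (QoS class 76) → {golf:81, whiskey:79, alpha:76, uniform:61}
update alpha to QoS class 43 → {golf:81, whiskey:79, uniform:61, alpha:43}
add bravo (QoS class 53) → {golf:81, whiskey:79, uniform:61, bravo:53, alpha:43}
update bravo to QoS class 13 → {golf:81, whiskey:79, uniform:61, alpha:43, bravo:13}
send next → golf; now {whiskey:79, uniform:61, alpha:43, bravo:13}
update bravo to QoS class 54 → {whiskey:79, uniform:61, bravo:54, alpha:43}
add oscar (QoS class 15) → {whiskey:79, uniform:61, bravo:54, alpha:43, oscar:15}
update uniform to QoS class 98 → {uniform:98, whiskey:79, bravo:54, alpha:43, oscar:15}
add foxtrot (QoS class 65) → {uniform:98, whiskey:79, foxtrot:65, bravo:54, alpha:43, oscar:15}
send next → uniform; now {whiskey:79, foxtrot:65, bravo:54, alpha:43, oscar:15}
update foxtrot to QoS class 86 → {foxtrot:86, whiskey:79, bravo:54, alpha:43, oscar:15}
add india (QoS class 19) → {foxtrot:86, whiskey:79, bravo:54, alpha:43, india:19, oscar:15}
add echo (QoS class 74) → {foxtrot:86, whiskey:79, echo:74, bravo:54, alpha:43, india:19, oscar:15}
send next → foxtrot; now {whiskey:79, echo:74, bravo:54, alpha:43, india:19, oscar:15}
send next → whiskey; now {echo:74, bravo:54, alpha:43, india:19, oscar:15}
send next → echo; now {bravo:54, alpha:43, india:19, oscar:15}
add lima (QoS class 37) → {bravo:54, alpha:43, lima:37, india:19, oscar:15}
send next → bravo; now {alpha:43, lima:37, india:19, oscar:15}
send next → alpha; now {lima:37, india:19, oscar:15}
update india to QoS class 64 → {india:64, lima:37, oscar:15}

romeo → delta → golf → uniform → foxtrot → whiskey → echo → bravo → alpha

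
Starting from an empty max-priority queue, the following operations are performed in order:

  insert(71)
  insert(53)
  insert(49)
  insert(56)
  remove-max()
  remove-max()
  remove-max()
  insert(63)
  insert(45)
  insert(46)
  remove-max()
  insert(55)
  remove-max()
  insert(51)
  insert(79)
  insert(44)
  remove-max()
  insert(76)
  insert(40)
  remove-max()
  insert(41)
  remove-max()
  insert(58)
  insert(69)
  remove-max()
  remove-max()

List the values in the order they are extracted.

[71, 56, 53, 63, 55, 79, 76, 51, 69, 58]

insert 71 → {71}
insert 53 → {71, 53}
insert 49 → {71, 53, 49}
insert 56 → {71, 56, 53, 49}
remove-max → 71; now {56, 53, 49}
remove-max → 56; now {53, 49}
remove-max → 53; now {49}
insert 63 → {63, 49}
insert 45 → {63, 49, 45}
insert 46 → {63, 49, 46, 45}
remove-max → 63; now {49, 46, 45}
insert 55 → {55, 49, 46, 45}
remove-max → 55; now {49, 46, 45}
insert 51 → {51, 49, 46, 45}
insert 79 → {79, 51, 49, 46, 45}
insert 44 → {79, 51, 49, 46, 45, 44}
remove-max → 79; now {51, 49, 46, 45, 44}
insert 76 → {76, 51, 49, 46, 45, 44}
insert 40 → {76, 51, 49, 46, 45, 44, 40}
remove-max → 76; now {51, 49, 46, 45, 44, 40}
insert 41 → {51, 49, 46, 45, 44, 41, 40}
remove-max → 51; now {49, 46, 45, 44, 41, 40}
insert 58 → {58, 49, 46, 45, 44, 41, 40}
insert 69 → {69, 58, 49, 46, 45, 44, 41, 40}
remove-max → 69; now {58, 49, 46, 45, 44, 41, 40}
remove-max → 58; now {49, 46, 45, 44, 41, 40}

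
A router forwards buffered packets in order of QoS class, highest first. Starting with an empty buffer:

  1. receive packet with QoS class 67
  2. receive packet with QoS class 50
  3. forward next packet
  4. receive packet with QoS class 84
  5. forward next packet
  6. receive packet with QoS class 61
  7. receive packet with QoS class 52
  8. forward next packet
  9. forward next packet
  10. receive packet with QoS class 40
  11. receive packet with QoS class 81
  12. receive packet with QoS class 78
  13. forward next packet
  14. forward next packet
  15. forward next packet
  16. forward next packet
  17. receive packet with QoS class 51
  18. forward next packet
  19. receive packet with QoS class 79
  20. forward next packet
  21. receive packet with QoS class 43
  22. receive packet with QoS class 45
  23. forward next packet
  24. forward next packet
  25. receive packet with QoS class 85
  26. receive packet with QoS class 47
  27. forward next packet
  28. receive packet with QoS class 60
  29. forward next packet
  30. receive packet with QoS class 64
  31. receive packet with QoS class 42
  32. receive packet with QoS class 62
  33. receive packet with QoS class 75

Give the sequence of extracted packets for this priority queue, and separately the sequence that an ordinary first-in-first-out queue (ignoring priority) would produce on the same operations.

priority queue: 67 → 84 → 61 → 52 → 81 → 78 → 50 → 40 → 51 → 79 → 45 → 43 → 85 → 60; FIFO queue: 67 → 50 → 84 → 61 → 52 → 40 → 81 → 78 → 51 → 79 → 43 → 45 → 85 → 47

insert 67 → {67}
insert 50 → {67, 50}
forward next packet → 67; now {50}
insert 84 → {84, 50}
forward next packet → 84; now {50}
insert 61 → {61, 50}
insert 52 → {61, 52, 50}
forward next packet → 61; now {52, 50}
forward next packet → 52; now {50}
insert 40 → {50, 40}
insert 81 → {81, 50, 40}
insert 78 → {81, 78, 50, 40}
forward next packet → 81; now {78, 50, 40}
forward next packet → 78; now {50, 40}
forward next packet → 50; now {40}
forward next packet → 40; now {}
insert 51 → {51}
forward next packet → 51; now {}
insert 79 → {79}
forward next packet → 79; now {}
insert 43 → {43}
insert 45 → {45, 43}
forward next packet → 45; now {43}
forward next packet → 43; now {}
insert 85 → {85}
insert 47 → {85, 47}
forward next packet → 85; now {47}
insert 60 → {60, 47}
forward next packet → 60; now {47}
insert 64 → {64, 47}
insert 42 → {64, 47, 42}
insert 62 → {64, 62, 47, 42}
insert 75 → {75, 64, 62, 47, 42}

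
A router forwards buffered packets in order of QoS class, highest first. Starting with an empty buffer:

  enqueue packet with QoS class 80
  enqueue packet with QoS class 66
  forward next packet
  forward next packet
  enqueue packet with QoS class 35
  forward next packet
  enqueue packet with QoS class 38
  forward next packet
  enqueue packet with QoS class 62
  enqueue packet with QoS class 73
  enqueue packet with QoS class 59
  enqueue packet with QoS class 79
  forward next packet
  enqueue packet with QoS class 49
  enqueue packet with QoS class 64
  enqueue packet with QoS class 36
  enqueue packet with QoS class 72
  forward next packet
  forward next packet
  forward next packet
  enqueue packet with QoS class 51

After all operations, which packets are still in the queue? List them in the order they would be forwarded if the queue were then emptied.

[62, 59, 51, 49, 36]

insert 80 → {80}
insert 66 → {80, 66}
forward next packet → 80; now {66}
forward next packet → 66; now {}
insert 35 → {35}
forward next packet → 35; now {}
insert 38 → {38}
forward next packet → 38; now {}
insert 62 → {62}
insert 73 → {73, 62}
insert 59 → {73, 62, 59}
insert 79 → {79, 73, 62, 59}
forward next packet → 79; now {73, 62, 59}
insert 49 → {73, 62, 59, 49}
insert 64 → {73, 64, 62, 59, 49}
insert 36 → {73, 64, 62, 59, 49, 36}
insert 72 → {73, 72, 64, 62, 59, 49, 36}
forward next packet → 73; now {72, 64, 62, 59, 49, 36}
forward next packet → 72; now {64, 62, 59, 49, 36}
forward next packet → 64; now {62, 59, 49, 36}
insert 51 → {62, 59, 51, 49, 36}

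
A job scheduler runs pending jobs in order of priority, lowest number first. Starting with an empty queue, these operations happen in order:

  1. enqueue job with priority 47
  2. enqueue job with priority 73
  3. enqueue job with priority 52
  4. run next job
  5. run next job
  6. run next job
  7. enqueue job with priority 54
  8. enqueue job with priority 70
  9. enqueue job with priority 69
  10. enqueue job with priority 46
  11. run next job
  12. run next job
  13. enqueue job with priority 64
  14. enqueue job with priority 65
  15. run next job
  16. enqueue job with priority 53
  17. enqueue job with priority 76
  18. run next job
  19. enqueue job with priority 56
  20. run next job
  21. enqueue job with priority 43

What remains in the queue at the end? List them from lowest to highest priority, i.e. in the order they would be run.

insert 47 → {47}
insert 73 → {47, 73}
insert 52 → {47, 52, 73}
run next job → 47; now {52, 73}
run next job → 52; now {73}
run next job → 73; now {}
insert 54 → {54}
insert 70 → {54, 70}
insert 69 → {54, 69, 70}
insert 46 → {46, 54, 69, 70}
run next job → 46; now {54, 69, 70}
run next job → 54; now {69, 70}
insert 64 → {64, 69, 70}
insert 65 → {64, 65, 69, 70}
run next job → 64; now {65, 69, 70}
insert 53 → {53, 65, 69, 70}
insert 76 → {53, 65, 69, 70, 76}
run next job → 53; now {65, 69, 70, 76}
insert 56 → {56, 65, 69, 70, 76}
run next job → 56; now {65, 69, 70, 76}
insert 43 → {43, 65, 69, 70, 76}

43 → 65 → 69 → 70 → 76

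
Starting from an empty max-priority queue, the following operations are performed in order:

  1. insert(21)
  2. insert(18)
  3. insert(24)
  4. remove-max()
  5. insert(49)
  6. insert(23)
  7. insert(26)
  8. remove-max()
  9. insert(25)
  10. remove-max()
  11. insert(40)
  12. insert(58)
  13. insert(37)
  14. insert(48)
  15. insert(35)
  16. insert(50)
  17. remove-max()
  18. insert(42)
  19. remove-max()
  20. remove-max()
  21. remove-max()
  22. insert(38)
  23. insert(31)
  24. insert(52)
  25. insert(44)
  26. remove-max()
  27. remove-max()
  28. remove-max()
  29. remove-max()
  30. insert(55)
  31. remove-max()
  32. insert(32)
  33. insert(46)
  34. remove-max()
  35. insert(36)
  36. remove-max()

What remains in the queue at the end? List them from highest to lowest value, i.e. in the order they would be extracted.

insert 21 → {21}
insert 18 → {21, 18}
insert 24 → {24, 21, 18}
remove-max → 24; now {21, 18}
insert 49 → {49, 21, 18}
insert 23 → {49, 23, 21, 18}
insert 26 → {49, 26, 23, 21, 18}
remove-max → 49; now {26, 23, 21, 18}
insert 25 → {26, 25, 23, 21, 18}
remove-max → 26; now {25, 23, 21, 18}
insert 40 → {40, 25, 23, 21, 18}
insert 58 → {58, 40, 25, 23, 21, 18}
insert 37 → {58, 40, 37, 25, 23, 21, 18}
insert 48 → {58, 48, 40, 37, 25, 23, 21, 18}
insert 35 → {58, 48, 40, 37, 35, 25, 23, 21, 18}
insert 50 → {58, 50, 48, 40, 37, 35, 25, 23, 21, 18}
remove-max → 58; now {50, 48, 40, 37, 35, 25, 23, 21, 18}
insert 42 → {50, 48, 42, 40, 37, 35, 25, 23, 21, 18}
remove-max → 50; now {48, 42, 40, 37, 35, 25, 23, 21, 18}
remove-max → 48; now {42, 40, 37, 35, 25, 23, 21, 18}
remove-max → 42; now {40, 37, 35, 25, 23, 21, 18}
insert 38 → {40, 38, 37, 35, 25, 23, 21, 18}
insert 31 → {40, 38, 37, 35, 31, 25, 23, 21, 18}
insert 52 → {52, 40, 38, 37, 35, 31, 25, 23, 21, 18}
insert 44 → {52, 44, 40, 38, 37, 35, 31, 25, 23, 21, 18}
remove-max → 52; now {44, 40, 38, 37, 35, 31, 25, 23, 21, 18}
remove-max → 44; now {40, 38, 37, 35, 31, 25, 23, 21, 18}
remove-max → 40; now {38, 37, 35, 31, 25, 23, 21, 18}
remove-max → 38; now {37, 35, 31, 25, 23, 21, 18}
insert 55 → {55, 37, 35, 31, 25, 23, 21, 18}
remove-max → 55; now {37, 35, 31, 25, 23, 21, 18}
insert 32 → {37, 35, 32, 31, 25, 23, 21, 18}
insert 46 → {46, 37, 35, 32, 31, 25, 23, 21, 18}
remove-max → 46; now {37, 35, 32, 31, 25, 23, 21, 18}
insert 36 → {37, 36, 35, 32, 31, 25, 23, 21, 18}
remove-max → 37; now {36, 35, 32, 31, 25, 23, 21, 18}

36 → 35 → 32 → 31 → 25 → 23 → 21 → 18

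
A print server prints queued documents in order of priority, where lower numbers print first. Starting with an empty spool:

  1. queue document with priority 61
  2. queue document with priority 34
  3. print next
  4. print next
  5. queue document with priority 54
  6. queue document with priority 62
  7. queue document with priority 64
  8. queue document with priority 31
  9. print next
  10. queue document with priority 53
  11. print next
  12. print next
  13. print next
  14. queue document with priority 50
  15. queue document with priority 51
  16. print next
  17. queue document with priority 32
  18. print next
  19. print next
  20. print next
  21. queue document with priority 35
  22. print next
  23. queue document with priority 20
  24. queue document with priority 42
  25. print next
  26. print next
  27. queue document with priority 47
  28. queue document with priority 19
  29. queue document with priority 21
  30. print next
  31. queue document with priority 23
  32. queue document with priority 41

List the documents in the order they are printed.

34 → 61 → 31 → 53 → 54 → 62 → 50 → 32 → 51 → 64 → 35 → 20 → 42 → 19

insert 61 → {61}
insert 34 → {34, 61}
print next → 34; now {61}
print next → 61; now {}
insert 54 → {54}
insert 62 → {54, 62}
insert 64 → {54, 62, 64}
insert 31 → {31, 54, 62, 64}
print next → 31; now {54, 62, 64}
insert 53 → {53, 54, 62, 64}
print next → 53; now {54, 62, 64}
print next → 54; now {62, 64}
print next → 62; now {64}
insert 50 → {50, 64}
insert 51 → {50, 51, 64}
print next → 50; now {51, 64}
insert 32 → {32, 51, 64}
print next → 32; now {51, 64}
print next → 51; now {64}
print next → 64; now {}
insert 35 → {35}
print next → 35; now {}
insert 20 → {20}
insert 42 → {20, 42}
print next → 20; now {42}
print next → 42; now {}
insert 47 → {47}
insert 19 → {19, 47}
insert 21 → {19, 21, 47}
print next → 19; now {21, 47}
insert 23 → {21, 23, 47}
insert 41 → {21, 23, 41, 47}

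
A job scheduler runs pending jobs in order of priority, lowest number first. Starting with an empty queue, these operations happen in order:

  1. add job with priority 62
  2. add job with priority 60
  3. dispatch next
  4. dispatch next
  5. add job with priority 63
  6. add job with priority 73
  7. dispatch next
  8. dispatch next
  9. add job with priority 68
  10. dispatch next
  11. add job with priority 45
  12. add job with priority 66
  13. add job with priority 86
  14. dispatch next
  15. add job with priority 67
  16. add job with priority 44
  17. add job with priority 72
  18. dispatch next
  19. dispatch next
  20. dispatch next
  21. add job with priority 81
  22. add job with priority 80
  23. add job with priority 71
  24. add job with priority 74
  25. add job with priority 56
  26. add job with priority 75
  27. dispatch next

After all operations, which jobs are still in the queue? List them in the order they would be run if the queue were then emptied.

71, 72, 74, 75, 80, 81, 86

insert 62 → {62}
insert 60 → {60, 62}
dispatch next → 60; now {62}
dispatch next → 62; now {}
insert 63 → {63}
insert 73 → {63, 73}
dispatch next → 63; now {73}
dispatch next → 73; now {}
insert 68 → {68}
dispatch next → 68; now {}
insert 45 → {45}
insert 66 → {45, 66}
insert 86 → {45, 66, 86}
dispatch next → 45; now {66, 86}
insert 67 → {66, 67, 86}
insert 44 → {44, 66, 67, 86}
insert 72 → {44, 66, 67, 72, 86}
dispatch next → 44; now {66, 67, 72, 86}
dispatch next → 66; now {67, 72, 86}
dispatch next → 67; now {72, 86}
insert 81 → {72, 81, 86}
insert 80 → {72, 80, 81, 86}
insert 71 → {71, 72, 80, 81, 86}
insert 74 → {71, 72, 74, 80, 81, 86}
insert 56 → {56, 71, 72, 74, 80, 81, 86}
insert 75 → {56, 71, 72, 74, 75, 80, 81, 86}
dispatch next → 56; now {71, 72, 74, 75, 80, 81, 86}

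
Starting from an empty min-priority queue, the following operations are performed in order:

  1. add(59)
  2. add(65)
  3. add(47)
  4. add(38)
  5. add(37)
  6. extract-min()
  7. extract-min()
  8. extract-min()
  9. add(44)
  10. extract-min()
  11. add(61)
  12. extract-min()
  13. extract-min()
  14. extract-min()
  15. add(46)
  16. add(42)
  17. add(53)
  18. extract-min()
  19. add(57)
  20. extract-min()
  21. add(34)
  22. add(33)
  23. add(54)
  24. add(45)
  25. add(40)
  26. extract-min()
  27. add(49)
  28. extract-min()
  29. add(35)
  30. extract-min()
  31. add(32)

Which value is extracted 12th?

35

insert 59 → {59}
insert 65 → {59, 65}
insert 47 → {47, 59, 65}
insert 38 → {38, 47, 59, 65}
insert 37 → {37, 38, 47, 59, 65}
extract-min → 37; now {38, 47, 59, 65}
extract-min → 38; now {47, 59, 65}
extract-min → 47; now {59, 65}
insert 44 → {44, 59, 65}
extract-min → 44; now {59, 65}
insert 61 → {59, 61, 65}
extract-min → 59; now {61, 65}
extract-min → 61; now {65}
extract-min → 65; now {}
insert 46 → {46}
insert 42 → {42, 46}
insert 53 → {42, 46, 53}
extract-min → 42; now {46, 53}
insert 57 → {46, 53, 57}
extract-min → 46; now {53, 57}
insert 34 → {34, 53, 57}
insert 33 → {33, 34, 53, 57}
insert 54 → {33, 34, 53, 54, 57}
insert 45 → {33, 34, 45, 53, 54, 57}
insert 40 → {33, 34, 40, 45, 53, 54, 57}
extract-min → 33; now {34, 40, 45, 53, 54, 57}
insert 49 → {34, 40, 45, 49, 53, 54, 57}
extract-min → 34; now {40, 45, 49, 53, 54, 57}
insert 35 → {35, 40, 45, 49, 53, 54, 57}
extract-min → 35; now {40, 45, 49, 53, 54, 57}
insert 32 → {32, 40, 45, 49, 53, 54, 57}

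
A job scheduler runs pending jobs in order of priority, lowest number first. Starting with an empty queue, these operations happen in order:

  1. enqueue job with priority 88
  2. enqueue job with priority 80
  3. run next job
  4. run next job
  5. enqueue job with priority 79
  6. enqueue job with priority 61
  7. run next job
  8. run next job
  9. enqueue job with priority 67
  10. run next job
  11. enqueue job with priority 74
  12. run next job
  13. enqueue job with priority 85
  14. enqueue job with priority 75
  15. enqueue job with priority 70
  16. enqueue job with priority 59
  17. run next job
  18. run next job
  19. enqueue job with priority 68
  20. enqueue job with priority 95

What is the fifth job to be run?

67

insert 88 → {88}
insert 80 → {80, 88}
run next job → 80; now {88}
run next job → 88; now {}
insert 79 → {79}
insert 61 → {61, 79}
run next job → 61; now {79}
run next job → 79; now {}
insert 67 → {67}
run next job → 67; now {}
insert 74 → {74}
run next job → 74; now {}
insert 85 → {85}
insert 75 → {75, 85}
insert 70 → {70, 75, 85}
insert 59 → {59, 70, 75, 85}
run next job → 59; now {70, 75, 85}
run next job → 70; now {75, 85}
insert 68 → {68, 75, 85}
insert 95 → {68, 75, 85, 95}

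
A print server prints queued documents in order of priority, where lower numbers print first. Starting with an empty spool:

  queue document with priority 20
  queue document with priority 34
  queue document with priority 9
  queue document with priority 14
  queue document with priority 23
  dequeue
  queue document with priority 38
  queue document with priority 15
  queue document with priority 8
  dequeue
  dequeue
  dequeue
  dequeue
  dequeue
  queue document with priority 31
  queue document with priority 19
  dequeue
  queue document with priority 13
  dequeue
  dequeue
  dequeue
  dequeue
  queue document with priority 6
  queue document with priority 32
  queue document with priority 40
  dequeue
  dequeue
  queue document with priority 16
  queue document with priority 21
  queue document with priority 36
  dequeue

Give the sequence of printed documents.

insert 20 → {20}
insert 34 → {20, 34}
insert 9 → {9, 20, 34}
insert 14 → {9, 14, 20, 34}
insert 23 → {9, 14, 20, 23, 34}
dequeue → 9; now {14, 20, 23, 34}
insert 38 → {14, 20, 23, 34, 38}
insert 15 → {14, 15, 20, 23, 34, 38}
insert 8 → {8, 14, 15, 20, 23, 34, 38}
dequeue → 8; now {14, 15, 20, 23, 34, 38}
dequeue → 14; now {15, 20, 23, 34, 38}
dequeue → 15; now {20, 23, 34, 38}
dequeue → 20; now {23, 34, 38}
dequeue → 23; now {34, 38}
insert 31 → {31, 34, 38}
insert 19 → {19, 31, 34, 38}
dequeue → 19; now {31, 34, 38}
insert 13 → {13, 31, 34, 38}
dequeue → 13; now {31, 34, 38}
dequeue → 31; now {34, 38}
dequeue → 34; now {38}
dequeue → 38; now {}
insert 6 → {6}
insert 32 → {6, 32}
insert 40 → {6, 32, 40}
dequeue → 6; now {32, 40}
dequeue → 32; now {40}
insert 16 → {16, 40}
insert 21 → {16, 21, 40}
insert 36 → {16, 21, 36, 40}
dequeue → 16; now {21, 36, 40}

9, 8, 14, 15, 20, 23, 19, 13, 31, 34, 38, 6, 32, 16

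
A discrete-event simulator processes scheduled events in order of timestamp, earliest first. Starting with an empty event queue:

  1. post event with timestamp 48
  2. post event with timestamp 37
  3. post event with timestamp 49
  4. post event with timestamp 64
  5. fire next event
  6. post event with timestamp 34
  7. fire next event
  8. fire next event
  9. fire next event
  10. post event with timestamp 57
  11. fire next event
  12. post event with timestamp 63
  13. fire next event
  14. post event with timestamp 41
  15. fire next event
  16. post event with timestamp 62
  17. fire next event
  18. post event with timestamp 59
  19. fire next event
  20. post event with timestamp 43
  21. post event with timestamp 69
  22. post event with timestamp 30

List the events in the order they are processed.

insert 48 → {48}
insert 37 → {37, 48}
insert 49 → {37, 48, 49}
insert 64 → {37, 48, 49, 64}
fire next event → 37; now {48, 49, 64}
insert 34 → {34, 48, 49, 64}
fire next event → 34; now {48, 49, 64}
fire next event → 48; now {49, 64}
fire next event → 49; now {64}
insert 57 → {57, 64}
fire next event → 57; now {64}
insert 63 → {63, 64}
fire next event → 63; now {64}
insert 41 → {41, 64}
fire next event → 41; now {64}
insert 62 → {62, 64}
fire next event → 62; now {64}
insert 59 → {59, 64}
fire next event → 59; now {64}
insert 43 → {43, 64}
insert 69 → {43, 64, 69}
insert 30 → {30, 43, 64, 69}

37, 34, 48, 49, 57, 63, 41, 62, 59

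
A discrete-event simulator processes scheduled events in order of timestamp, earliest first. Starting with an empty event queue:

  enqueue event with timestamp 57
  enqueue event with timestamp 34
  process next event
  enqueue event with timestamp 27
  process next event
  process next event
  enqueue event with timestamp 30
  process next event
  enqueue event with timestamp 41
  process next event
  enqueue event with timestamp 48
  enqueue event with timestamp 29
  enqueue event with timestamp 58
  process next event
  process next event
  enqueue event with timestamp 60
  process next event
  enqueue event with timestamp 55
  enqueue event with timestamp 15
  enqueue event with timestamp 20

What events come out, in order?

insert 57 → {57}
insert 34 → {34, 57}
process next event → 34; now {57}
insert 27 → {27, 57}
process next event → 27; now {57}
process next event → 57; now {}
insert 30 → {30}
process next event → 30; now {}
insert 41 → {41}
process next event → 41; now {}
insert 48 → {48}
insert 29 → {29, 48}
insert 58 → {29, 48, 58}
process next event → 29; now {48, 58}
process next event → 48; now {58}
insert 60 → {58, 60}
process next event → 58; now {60}
insert 55 → {55, 60}
insert 15 → {15, 55, 60}
insert 20 → {15, 20, 55, 60}

[34, 27, 57, 30, 41, 29, 48, 58]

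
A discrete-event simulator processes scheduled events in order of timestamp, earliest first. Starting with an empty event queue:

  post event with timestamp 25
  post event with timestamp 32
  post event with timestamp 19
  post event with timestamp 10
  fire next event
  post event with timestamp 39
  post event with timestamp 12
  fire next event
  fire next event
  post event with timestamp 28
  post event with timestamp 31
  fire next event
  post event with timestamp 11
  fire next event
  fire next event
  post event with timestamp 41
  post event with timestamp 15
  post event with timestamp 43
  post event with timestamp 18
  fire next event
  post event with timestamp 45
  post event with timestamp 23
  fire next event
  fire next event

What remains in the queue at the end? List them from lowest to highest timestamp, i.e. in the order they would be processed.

31 → 32 → 39 → 41 → 43 → 45

insert 25 → {25}
insert 32 → {25, 32}
insert 19 → {19, 25, 32}
insert 10 → {10, 19, 25, 32}
fire next event → 10; now {19, 25, 32}
insert 39 → {19, 25, 32, 39}
insert 12 → {12, 19, 25, 32, 39}
fire next event → 12; now {19, 25, 32, 39}
fire next event → 19; now {25, 32, 39}
insert 28 → {25, 28, 32, 39}
insert 31 → {25, 28, 31, 32, 39}
fire next event → 25; now {28, 31, 32, 39}
insert 11 → {11, 28, 31, 32, 39}
fire next event → 11; now {28, 31, 32, 39}
fire next event → 28; now {31, 32, 39}
insert 41 → {31, 32, 39, 41}
insert 15 → {15, 31, 32, 39, 41}
insert 43 → {15, 31, 32, 39, 41, 43}
insert 18 → {15, 18, 31, 32, 39, 41, 43}
fire next event → 15; now {18, 31, 32, 39, 41, 43}
insert 45 → {18, 31, 32, 39, 41, 43, 45}
insert 23 → {18, 23, 31, 32, 39, 41, 43, 45}
fire next event → 18; now {23, 31, 32, 39, 41, 43, 45}
fire next event → 23; now {31, 32, 39, 41, 43, 45}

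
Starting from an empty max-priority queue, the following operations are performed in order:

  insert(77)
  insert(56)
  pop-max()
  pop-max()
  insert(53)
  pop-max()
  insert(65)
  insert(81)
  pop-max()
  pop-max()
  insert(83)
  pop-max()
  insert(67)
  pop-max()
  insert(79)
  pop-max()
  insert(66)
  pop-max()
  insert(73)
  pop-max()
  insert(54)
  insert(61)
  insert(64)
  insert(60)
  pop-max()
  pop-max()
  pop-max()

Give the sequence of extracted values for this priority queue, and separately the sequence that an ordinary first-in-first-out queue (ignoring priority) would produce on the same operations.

priority queue: [77, 56, 53, 81, 65, 83, 67, 79, 66, 73, 64, 61, 60]; FIFO queue: 77, 56, 53, 65, 81, 83, 67, 79, 66, 73, 54, 61, 64

insert 77 → {77}
insert 56 → {77, 56}
pop-max → 77; now {56}
pop-max → 56; now {}
insert 53 → {53}
pop-max → 53; now {}
insert 65 → {65}
insert 81 → {81, 65}
pop-max → 81; now {65}
pop-max → 65; now {}
insert 83 → {83}
pop-max → 83; now {}
insert 67 → {67}
pop-max → 67; now {}
insert 79 → {79}
pop-max → 79; now {}
insert 66 → {66}
pop-max → 66; now {}
insert 73 → {73}
pop-max → 73; now {}
insert 54 → {54}
insert 61 → {61, 54}
insert 64 → {64, 61, 54}
insert 60 → {64, 61, 60, 54}
pop-max → 64; now {61, 60, 54}
pop-max → 61; now {60, 54}
pop-max → 60; now {54}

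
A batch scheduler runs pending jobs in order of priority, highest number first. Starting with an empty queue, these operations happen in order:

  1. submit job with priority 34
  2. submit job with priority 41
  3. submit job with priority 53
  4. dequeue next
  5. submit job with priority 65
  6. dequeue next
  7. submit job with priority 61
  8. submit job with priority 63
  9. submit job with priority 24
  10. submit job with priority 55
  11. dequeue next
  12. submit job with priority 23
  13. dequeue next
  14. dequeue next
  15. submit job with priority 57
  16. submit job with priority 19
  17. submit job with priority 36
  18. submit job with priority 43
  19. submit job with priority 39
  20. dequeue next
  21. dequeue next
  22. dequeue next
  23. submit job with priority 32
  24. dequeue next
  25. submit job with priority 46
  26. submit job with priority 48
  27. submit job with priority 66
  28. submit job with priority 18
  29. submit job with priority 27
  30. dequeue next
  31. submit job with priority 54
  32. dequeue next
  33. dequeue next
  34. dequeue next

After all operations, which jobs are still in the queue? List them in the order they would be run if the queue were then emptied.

insert 34 → {34}
insert 41 → {41, 34}
insert 53 → {53, 41, 34}
dequeue next → 53; now {41, 34}
insert 65 → {65, 41, 34}
dequeue next → 65; now {41, 34}
insert 61 → {61, 41, 34}
insert 63 → {63, 61, 41, 34}
insert 24 → {63, 61, 41, 34, 24}
insert 55 → {63, 61, 55, 41, 34, 24}
dequeue next → 63; now {61, 55, 41, 34, 24}
insert 23 → {61, 55, 41, 34, 24, 23}
dequeue next → 61; now {55, 41, 34, 24, 23}
dequeue next → 55; now {41, 34, 24, 23}
insert 57 → {57, 41, 34, 24, 23}
insert 19 → {57, 41, 34, 24, 23, 19}
insert 36 → {57, 41, 36, 34, 24, 23, 19}
insert 43 → {57, 43, 41, 36, 34, 24, 23, 19}
insert 39 → {57, 43, 41, 39, 36, 34, 24, 23, 19}
dequeue next → 57; now {43, 41, 39, 36, 34, 24, 23, 19}
dequeue next → 43; now {41, 39, 36, 34, 24, 23, 19}
dequeue next → 41; now {39, 36, 34, 24, 23, 19}
insert 32 → {39, 36, 34, 32, 24, 23, 19}
dequeue next → 39; now {36, 34, 32, 24, 23, 19}
insert 46 → {46, 36, 34, 32, 24, 23, 19}
insert 48 → {48, 46, 36, 34, 32, 24, 23, 19}
insert 66 → {66, 48, 46, 36, 34, 32, 24, 23, 19}
insert 18 → {66, 48, 46, 36, 34, 32, 24, 23, 19, 18}
insert 27 → {66, 48, 46, 36, 34, 32, 27, 24, 23, 19, 18}
dequeue next → 66; now {48, 46, 36, 34, 32, 27, 24, 23, 19, 18}
insert 54 → {54, 48, 46, 36, 34, 32, 27, 24, 23, 19, 18}
dequeue next → 54; now {48, 46, 36, 34, 32, 27, 24, 23, 19, 18}
dequeue next → 48; now {46, 36, 34, 32, 27, 24, 23, 19, 18}
dequeue next → 46; now {36, 34, 32, 27, 24, 23, 19, 18}

36, 34, 32, 27, 24, 23, 19, 18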